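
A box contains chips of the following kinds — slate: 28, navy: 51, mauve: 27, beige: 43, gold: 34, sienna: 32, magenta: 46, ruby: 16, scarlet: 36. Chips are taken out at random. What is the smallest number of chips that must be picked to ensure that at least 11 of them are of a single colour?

91

Put each drawn chip into a box by colour. The largest draw with every box below 11 takes min(count, 10) from each colour.
Σ min(cᵢ, 10) = 10 + 10 + 10 + 10 + 10 + 10 + 10 + 10 + 10 = 90.
Draw number 90 + 1 = 91 must push one box to 11.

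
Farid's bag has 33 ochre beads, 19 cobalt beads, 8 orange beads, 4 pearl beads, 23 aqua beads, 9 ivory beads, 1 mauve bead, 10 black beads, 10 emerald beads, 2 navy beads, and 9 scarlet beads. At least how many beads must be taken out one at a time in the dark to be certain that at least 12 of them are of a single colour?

Put each drawn bead into a box by colour. The largest draw with every box below 12 takes min(count, 11) from each colour; colours with fewer than 11 contribute all they have.
Σ min(cᵢ, 11) = 11 + 11 + 8 + 4 + 11 + 9 + 1 + 10 + 10 + 2 + 9 = 86.
Draw number 86 + 1 = 87 must push one box to 12.

87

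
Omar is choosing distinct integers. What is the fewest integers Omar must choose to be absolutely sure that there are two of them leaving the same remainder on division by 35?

The 35 residue classes mod 35 are the pigeonholes.
With 35 integers one could put 1 in each residue class and have no class reach 2.
The 36th integer pushes some class to 2, so 35·1 + 1 = 36.

36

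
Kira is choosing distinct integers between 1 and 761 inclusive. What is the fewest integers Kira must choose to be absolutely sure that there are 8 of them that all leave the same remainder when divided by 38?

The 38 residue classes mod 38 are the pigeonholes.
With 266 integers one could put 7 in each residue class and have no class reach 8.
The 267th integer pushes some class to 8, so 38·7 + 1 = 267.

267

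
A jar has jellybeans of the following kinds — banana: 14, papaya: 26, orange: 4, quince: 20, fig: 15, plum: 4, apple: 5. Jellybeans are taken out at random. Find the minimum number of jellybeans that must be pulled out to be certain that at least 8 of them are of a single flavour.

By pigeonhole, the 7 flavours are the holes; the jellybeans drawn are the pigeons.
To avoid 8 of any one flavour, the worst case takes at most 7 of each flavour, or every jellybean of a flavour that has fewer than 7.
That gives 7 + 7 + 4 + 7 + 7 + 4 + 5 = 41 jellybeans with no flavour reaching 8.
The next jellybean forces some flavour to 8, so 41 + 1 = 42.

42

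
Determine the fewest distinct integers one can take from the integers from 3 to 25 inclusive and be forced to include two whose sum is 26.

A set avoiding the sum 26 can contain at most one of each pair {x, 26−x}, plus the 3 elements whose complement lies outside the range or equal to its own complement.
The integers 13, …, 25 (13 of them) are such a set: any two sum to at least 13+14 = 27 > 26.
Pigeonhole: any 14th integer completes one of the 10 pairs, so 14 choices force a sum of 26.

14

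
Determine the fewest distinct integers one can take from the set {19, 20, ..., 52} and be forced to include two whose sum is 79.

22

Two chosen integers sum to 79 exactly when both halves of some pair {x, 79−x} with 27 ≤ x ≤ 79−x ≤ 52 are chosen — 13 such pairs.
The remaining 8 elements (those with no distinct partner in range) can never complete a 79-sum, so the worst case takes all of them and one from each pair: 8 + 13 = 21.
By pigeonhole, the 22nd integer has to be the second member of some pair, so 21 + 1 = 22.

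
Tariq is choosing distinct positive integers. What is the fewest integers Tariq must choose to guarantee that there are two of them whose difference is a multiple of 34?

35

Integers whose pairwise differences are multiples of 34 are exactly those sharing a remainder mod 34. The 34 residue classes mod 34 are the pigeonholes.
With 34 integers one could put 1 in each residue class and have no class reach 2.
The 35th integer pushes some class to 2, so 34·1 + 1 = 35.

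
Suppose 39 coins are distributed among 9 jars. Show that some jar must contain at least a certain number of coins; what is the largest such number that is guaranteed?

The 9 jars are the holes and the 39 coins are the pigeons.
If every jar held at most 4 coins, the total would be at most 9 × 4 = 36, which is less than 39.
So some jar holds at least ⌈39/9⌉ = 5 coins.

5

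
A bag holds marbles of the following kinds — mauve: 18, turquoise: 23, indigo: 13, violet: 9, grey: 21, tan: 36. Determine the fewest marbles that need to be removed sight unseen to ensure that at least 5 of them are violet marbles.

In the worst case for collecting violet marbles, every non-violet marble comes out first.
There are 18 + 23 + 13 + 21 + 36 = 111 non-violet marbles altogether.
After those, each further marble must be violet, so 111 + 5 = 116 draws guarantee 5 violet marbles.

116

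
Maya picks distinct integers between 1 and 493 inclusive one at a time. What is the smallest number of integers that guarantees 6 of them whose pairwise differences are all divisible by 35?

Integers whose pairwise differences are multiples of 35 are exactly those sharing a remainder mod 35. The 35 residue classes mod 35 are the pigeonholes.
With 175 integers one could put 5 in each residue class and have no class reach 6.
The 176th integer pushes some class to 6, so 35·5 + 1 = 176.

176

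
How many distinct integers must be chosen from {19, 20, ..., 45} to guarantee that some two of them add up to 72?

19

Group the elements by complementary pair {x, 72−x}: {27,45}, {28,44}, {29,43}, …, giving 9 two-element pairs; the single value 36 (it cannot pair with itself since the integers are distinct); and 8 integers whose partner 72−x falls outside [19,45].
Treating each of those 18 groups as a pigeonhole, one can pick one integer per group — 18 integers — with no two summing to 72.
The 19th integer lands in an occupied pair, forcing a sum of 72.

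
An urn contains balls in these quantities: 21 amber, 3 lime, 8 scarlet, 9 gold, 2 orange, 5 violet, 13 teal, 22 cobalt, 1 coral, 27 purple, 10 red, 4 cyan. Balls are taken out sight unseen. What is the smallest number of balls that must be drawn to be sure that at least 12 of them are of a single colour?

An adversary could hand out at most 11 balls per colour (8 colours run out sooner): 11 + 3 + 8 + 9 + 2 + 5 + 11 + 11 + 1 + 11 + 10 + 4 = 86 balls and still no colour has 12.
One more ball lands in a colour already at 11, so 87 draws are enough and 86 are not.

87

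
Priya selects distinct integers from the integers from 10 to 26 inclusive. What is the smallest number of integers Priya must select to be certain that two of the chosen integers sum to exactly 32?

Two chosen integers sum to 32 exactly when both halves of some pair {x, 32−x} with 10 ≤ x ≤ 32−x ≤ 22 are chosen — 6 such pairs.
The remaining 5 elements (those with no distinct partner in range) can never complete a 32-sum, so the worst case takes all of them and one from each pair: 5 + 6 = 11.
The 12th integer has to be the second member of some pair, so 11 + 1 = 12.

12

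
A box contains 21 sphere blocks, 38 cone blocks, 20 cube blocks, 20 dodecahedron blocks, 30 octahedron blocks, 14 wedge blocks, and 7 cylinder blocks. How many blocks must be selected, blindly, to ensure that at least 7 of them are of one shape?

43

An adversary could hand out at most 6 blocks per shape: 6 + 6 + 6 + 6 + 6 + 6 + 6 = 42 blocks and still no shape has 7.
Pigeonhole: one more block lands in a shape already at 6, so 43 draws are enough and 42 are not.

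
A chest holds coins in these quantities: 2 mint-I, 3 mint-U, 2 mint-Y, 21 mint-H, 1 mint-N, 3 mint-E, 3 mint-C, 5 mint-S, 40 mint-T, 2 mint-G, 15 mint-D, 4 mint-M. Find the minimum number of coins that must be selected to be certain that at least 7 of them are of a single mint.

An adversary could hand out at most 6 coins per mint (9 mints run out sooner): 2 + 3 + 2 + 6 + 1 + 3 + 3 + 5 + 6 + 2 + 6 + 4 = 43 coins and still no mint has 7.
One more coin lands in a mint already at 6, so 44 draws are enough and 43 are not.

44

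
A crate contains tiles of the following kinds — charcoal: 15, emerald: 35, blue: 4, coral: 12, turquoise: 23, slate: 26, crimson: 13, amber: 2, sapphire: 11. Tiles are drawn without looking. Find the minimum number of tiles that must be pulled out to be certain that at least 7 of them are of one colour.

Pigeonhole: put each drawn tile into a box by colour. The largest draw with every box below 7 takes min(count, 6) from each colour; colours with fewer than 6 contribute all they have.
Σ min(cᵢ, 6) = 6 + 6 + 4 + 6 + 6 + 6 + 6 + 2 + 6 = 48.
Draw number 48 + 1 = 49 must push one box to 7.

49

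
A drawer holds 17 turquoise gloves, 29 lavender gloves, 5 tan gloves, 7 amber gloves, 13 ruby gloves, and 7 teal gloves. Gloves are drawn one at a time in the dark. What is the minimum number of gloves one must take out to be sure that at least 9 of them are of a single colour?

An adversary could hand out at most 8 gloves per colour (tan, amber, teal run out sooner): 8 + 8 + 5 + 7 + 8 + 7 = 43 gloves and still no colour has 9.
One more glove lands in a colour already at 8, so 44 draws are enough and 43 are not.

44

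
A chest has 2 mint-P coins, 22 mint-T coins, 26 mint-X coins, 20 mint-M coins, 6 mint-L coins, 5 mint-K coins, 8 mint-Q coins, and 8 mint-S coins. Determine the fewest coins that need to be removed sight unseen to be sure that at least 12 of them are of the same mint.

63

The 8 mints are the holes; the coins drawn are the pigeons.
To avoid 12 of any one mint, the worst case takes at most 11 of each mint, or every coin of a mint that has fewer than 11.
That gives 2 + 11 + 11 + 11 + 6 + 5 + 8 + 8 = 62 coins with no mint reaching 12.
The next coin forces some mint to 12, so 62 + 1 = 63.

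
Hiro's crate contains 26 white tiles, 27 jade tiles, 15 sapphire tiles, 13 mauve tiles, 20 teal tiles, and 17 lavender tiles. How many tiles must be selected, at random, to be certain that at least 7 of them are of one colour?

An adversary could hand out at most 6 tiles per colour: 6 + 6 + 6 + 6 + 6 + 6 = 36 tiles and still no colour has 7.
By pigeonhole, one more tile lands in a colour already at 6, so 37 draws are enough and 36 are not.

37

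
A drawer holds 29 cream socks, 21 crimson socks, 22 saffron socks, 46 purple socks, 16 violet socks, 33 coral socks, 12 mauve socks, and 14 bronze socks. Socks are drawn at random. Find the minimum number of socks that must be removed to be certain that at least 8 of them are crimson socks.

In the worst case for collecting crimson socks, every non-crimson sock comes out first.
There are 29 + 22 + 46 + 16 + 33 + 12 + 14 = 172 non-crimson socks altogether.
After those, each further sock must be crimson, so 172 + 8 = 180 draws guarantee 8 crimson socks.

180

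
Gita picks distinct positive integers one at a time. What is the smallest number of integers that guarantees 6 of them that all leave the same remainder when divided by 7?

Pigeonhole: the 7 residue classes mod 7 are the pigeonholes.
With 35 integers one could put 5 in each residue class and have no class reach 6.
The 36th integer pushes some class to 6, so 7·5 + 1 = 36.

36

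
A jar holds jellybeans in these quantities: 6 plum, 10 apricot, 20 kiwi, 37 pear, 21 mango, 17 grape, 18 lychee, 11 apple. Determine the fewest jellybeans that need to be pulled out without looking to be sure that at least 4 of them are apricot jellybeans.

In the worst case for collecting apricot jellybeans, every non-apricot jellybean comes out first.
There are 6 + 20 + 37 + 21 + 17 + 18 + 11 = 130 non-apricot jellybeans altogether.
After those, each further jellybean must be apricot, so 130 + 4 = 134 draws guarantee 4 apricot jellybeans.

134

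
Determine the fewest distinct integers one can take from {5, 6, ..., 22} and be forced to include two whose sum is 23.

12

Group the elements by complementary pair {x, 23−x}: {5,18}, {6,17}, {7,16}, …, giving 7 two-element pairs and 4 integers whose partner 23−x falls outside [5,22].
Treating each of those 11 groups as a pigeonhole, one can pick one integer per group — 11 integers — with no two summing to 23.
The 12th integer lands in an occupied pair, forcing a sum of 23.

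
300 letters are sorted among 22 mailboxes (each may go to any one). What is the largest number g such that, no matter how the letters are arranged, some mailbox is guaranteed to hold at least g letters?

Pigeonhole: the 22 mailboxes are the holes and the 300 letters are the pigeons.
If every mailbox held at most 13 letters, the total would be at most 22 × 13 = 286, which is less than 300.
So some mailbox holds at least ⌈300/22⌉ = 14 letters.

14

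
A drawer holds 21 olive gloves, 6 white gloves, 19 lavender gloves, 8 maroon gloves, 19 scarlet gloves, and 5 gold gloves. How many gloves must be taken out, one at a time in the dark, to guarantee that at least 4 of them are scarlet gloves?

63

In the worst case for collecting scarlet gloves, every non-scarlet glove comes out first.
There are 21 + 6 + 19 + 8 + 5 = 59 non-scarlet gloves altogether.
After those, each further glove must be scarlet, so 59 + 4 = 63 draws guarantee 4 scarlet gloves.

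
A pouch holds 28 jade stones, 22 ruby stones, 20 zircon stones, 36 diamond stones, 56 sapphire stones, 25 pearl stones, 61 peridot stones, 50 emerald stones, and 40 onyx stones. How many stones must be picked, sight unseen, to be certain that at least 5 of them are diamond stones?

307

In the worst case for collecting diamond stones, every non-diamond stone comes out first.
There are 28 + 22 + 20 + 56 + 25 + 61 + 50 + 40 = 302 non-diamond stones altogether.
After those, each further stone must be diamond, so 302 + 5 = 307 draws guarantee 5 diamond stones.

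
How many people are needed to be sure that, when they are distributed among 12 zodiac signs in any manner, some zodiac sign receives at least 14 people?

157

With 156 people one could put exactly 13 in each of the 12 zodiac signs, and no zodiac sign would reach 14.
Pigeonhole: one more person must land in a zodiac sign that already has 13, giving it 14.
So 12 × 13 + 1 = 157 people are required.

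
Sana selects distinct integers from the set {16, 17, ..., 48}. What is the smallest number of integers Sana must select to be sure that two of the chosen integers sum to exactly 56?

A set avoiding the sum 56 can contain at most one of each pair {x, 56−x}, plus the 9 elements whose complement lies outside the range or equal to its own complement.
The integers 28, …, 48 (21 of them) are such a set: any two sum to at least 28+29 = 57 > 56.
By pigeonhole, any 22nd integer completes one of the 12 pairs, so 22 choices force a sum of 56.

22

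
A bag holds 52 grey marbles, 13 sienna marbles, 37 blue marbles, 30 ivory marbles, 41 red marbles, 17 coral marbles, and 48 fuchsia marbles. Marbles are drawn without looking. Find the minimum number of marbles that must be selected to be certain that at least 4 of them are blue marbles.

In the worst case for collecting blue marbles, every non-blue marble comes out first.
There are 52 + 13 + 30 + 41 + 17 + 48 = 201 non-blue marbles altogether.
After those, each further marble must be blue, so 201 + 4 = 205 draws guarantee 4 blue marbles.

205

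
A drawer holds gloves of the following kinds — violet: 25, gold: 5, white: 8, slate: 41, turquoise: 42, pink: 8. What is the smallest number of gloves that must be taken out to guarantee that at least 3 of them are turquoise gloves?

In the worst case for collecting turquoise gloves, every non-turquoise glove comes out first.
There are 25 + 5 + 8 + 41 + 8 = 87 non-turquoise gloves altogether.
After those, each further glove must be turquoise, so 87 + 3 = 90 draws guarantee 3 turquoise gloves.

90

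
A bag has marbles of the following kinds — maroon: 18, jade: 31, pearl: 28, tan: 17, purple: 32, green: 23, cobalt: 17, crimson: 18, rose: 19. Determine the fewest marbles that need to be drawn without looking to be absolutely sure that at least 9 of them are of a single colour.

73

An adversary could hand out at most 8 marbles per colour: 8 + 8 + 8 + 8 + 8 + 8 + 8 + 8 + 8 = 72 marbles and still no colour has 9.
One more marble lands in a colour already at 8, so 73 draws are enough and 72 are not.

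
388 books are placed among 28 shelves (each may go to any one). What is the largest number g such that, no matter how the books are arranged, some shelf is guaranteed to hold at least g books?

By the pigeonhole principle, the 28 shelves are the holes and the 388 books are the pigeons.
If every shelf held at most 13 books, the total would be at most 28 × 13 = 364, which is less than 388.
So some shelf holds at least ⌈388/28⌉ = 14 books.

14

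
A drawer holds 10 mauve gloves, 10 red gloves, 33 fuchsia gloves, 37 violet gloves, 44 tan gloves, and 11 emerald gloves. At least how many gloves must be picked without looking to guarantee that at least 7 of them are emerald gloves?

141

In the worst case for collecting emerald gloves, every non-emerald glove comes out first.
There are 10 + 10 + 33 + 37 + 44 = 134 non-emerald gloves altogether.
After those, each further glove must be emerald, so 134 + 7 = 141 draws guarantee 7 emerald gloves.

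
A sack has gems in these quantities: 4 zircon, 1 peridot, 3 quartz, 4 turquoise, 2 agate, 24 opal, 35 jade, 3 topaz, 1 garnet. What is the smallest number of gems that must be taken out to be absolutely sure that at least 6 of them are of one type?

The 9 types are the holes; the gems drawn are the pigeons.
To avoid 6 of any one type, the worst case takes at most 5 of each type, or every gem of a type that has fewer than 5.
That gives 4 + 1 + 3 + 4 + 2 + 5 + 5 + 3 + 1 = 28 gems with no type reaching 6.
The next gem forces some type to 6, so 28 + 1 = 29.

29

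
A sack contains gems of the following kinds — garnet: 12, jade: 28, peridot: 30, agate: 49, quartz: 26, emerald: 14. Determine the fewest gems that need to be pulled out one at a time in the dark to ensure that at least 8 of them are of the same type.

The 6 types are the holes; the gems drawn are the pigeons.
To avoid 8 of any one type, the worst case takes at most 7 of each type.
That gives 7 + 7 + 7 + 7 + 7 + 7 = 42 gems with no type reaching 8.
The next gem forces some type to 8, so 42 + 1 = 43.

43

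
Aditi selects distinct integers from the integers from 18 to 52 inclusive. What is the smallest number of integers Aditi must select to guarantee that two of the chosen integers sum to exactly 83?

A set avoiding the sum 83 can contain at most one of each pair {x, 83−x}, plus the 13 elements whose complement lies outside the range.
The integers 18, …, 41 (24 of them) are such a set: any two sum to at least 18+19 = 37 and at most 40+41 = 81 < 83.
Any 25th integer completes one of the 11 pairs, so 25 choices force a sum of 83.

25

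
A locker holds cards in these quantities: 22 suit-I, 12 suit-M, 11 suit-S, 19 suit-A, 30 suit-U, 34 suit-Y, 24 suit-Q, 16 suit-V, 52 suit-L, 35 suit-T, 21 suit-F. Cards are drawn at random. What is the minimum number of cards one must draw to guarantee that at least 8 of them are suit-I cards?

262

In the worst case for collecting suit-I cards, every non-suit-I card comes out first.
There are 12 + 11 + 19 + 30 + 34 + 24 + 16 + 52 + 35 + 21 = 254 non-suit-I cards altogether.
After those, each further card must be suit-I, so 254 + 8 = 262 draws guarantee 8 suit-I cards.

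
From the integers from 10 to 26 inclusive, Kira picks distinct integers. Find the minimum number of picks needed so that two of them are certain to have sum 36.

A set avoiding the sum 36 can contain at most one of each pair {x, 36−x}, plus the 1 element equal to its own complement.
The integers 18, …, 26 (9 of them) are such a set: any two sum to at least 18+19 = 37 > 36.
Any 10th integer completes one of the 8 pairs, so 10 choices force a sum of 36.

10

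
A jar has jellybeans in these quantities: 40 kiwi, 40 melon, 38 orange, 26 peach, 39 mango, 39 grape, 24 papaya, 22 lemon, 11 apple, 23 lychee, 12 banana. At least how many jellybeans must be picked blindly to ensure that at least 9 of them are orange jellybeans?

In the worst case for collecting orange jellybeans, every non-orange jellybean comes out first.
There are 40 + 40 + 26 + 39 + 39 + 24 + 22 + 11 + 23 + 12 = 276 non-orange jellybeans altogether.
After those, each further jellybean must be orange, so 276 + 9 = 285 draws guarantee 9 orange jellybeans.

285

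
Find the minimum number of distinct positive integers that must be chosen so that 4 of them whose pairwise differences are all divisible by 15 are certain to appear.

46

Integers whose pairwise differences are multiples of 15 are exactly those sharing a remainder mod 15. Pigeonhole: the 15 residue classes mod 15 are the pigeonholes.
With 45 integers one could put 3 in each residue class and have no class reach 4.
The 46th integer pushes some class to 4, so 15·3 + 1 = 46.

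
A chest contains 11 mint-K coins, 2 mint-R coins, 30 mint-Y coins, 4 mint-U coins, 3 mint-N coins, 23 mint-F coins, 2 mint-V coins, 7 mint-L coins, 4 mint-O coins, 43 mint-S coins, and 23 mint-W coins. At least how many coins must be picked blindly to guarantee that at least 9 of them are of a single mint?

Put each drawn coin into a box by mint. The largest draw with every box below 9 takes min(count, 8) from each mint; mints with fewer than 8 contribute all they have.
Σ min(cᵢ, 8) = 8 + 2 + 8 + 4 + 3 + 8 + 2 + 7 + 4 + 8 + 8 = 62.
Draw number 62 + 1 = 63 must push one box to 9.

63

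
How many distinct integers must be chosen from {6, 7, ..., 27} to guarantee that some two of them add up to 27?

15

Group the elements by complementary pair {x, 27−x}: {6,21}, {7,20}, {8,19}, …, giving 8 two-element pairs and 6 integers whose partner 27−x falls outside [6,27].
Treating each of those 14 groups as a pigeonhole, one can pick one integer per group — 14 integers — with no two summing to 27.
The 15th integer lands in an occupied pair, forcing a sum of 27.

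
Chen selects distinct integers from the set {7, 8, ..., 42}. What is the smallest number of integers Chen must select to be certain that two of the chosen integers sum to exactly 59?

24

Two chosen integers sum to 59 exactly when both halves of some pair {x, 59−x} with 17 ≤ x ≤ 59−x ≤ 42 are chosen — 13 such pairs.
The remaining 10 elements (those with no distinct partner in range) can never complete a 59-sum, so the worst case takes all of them and one from each pair: 10 + 13 = 23.
The 24th integer has to be the second member of some pair, so 23 + 1 = 24.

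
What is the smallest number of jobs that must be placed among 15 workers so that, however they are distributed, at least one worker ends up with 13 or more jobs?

181

With 180 jobs one could put exactly 12 in each of the 15 workers, and no worker would reach 13.
One more job must land in a worker that already has 12, giving it 13.
So 15 × 12 + 1 = 181 jobs are required.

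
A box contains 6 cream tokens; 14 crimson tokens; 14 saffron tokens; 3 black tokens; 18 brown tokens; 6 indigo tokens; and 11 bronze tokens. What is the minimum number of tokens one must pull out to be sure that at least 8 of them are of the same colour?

44

An adversary could hand out at most 7 tokens per colour (cream, black, indigo run out sooner): 6 + 7 + 7 + 3 + 7 + 6 + 7 = 43 tokens and still no colour has 8.
By the pigeonhole principle, one more token lands in a colour already at 7, so 44 draws are enough and 43 are not.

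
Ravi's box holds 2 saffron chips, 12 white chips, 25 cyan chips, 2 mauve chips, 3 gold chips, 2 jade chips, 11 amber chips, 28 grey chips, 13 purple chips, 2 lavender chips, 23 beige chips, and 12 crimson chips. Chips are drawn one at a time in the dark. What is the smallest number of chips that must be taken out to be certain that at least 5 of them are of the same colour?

40

Put each drawn chip into a box by colour. The largest draw with every box below 5 takes min(count, 4) from each colour; colours with fewer than 4 contribute all they have.
Σ min(cᵢ, 4) = 2 + 4 + 4 + 2 + 3 + 2 + 4 + 4 + 4 + 2 + 4 + 4 = 39.
Draw number 39 + 1 = 40 must push one box to 5.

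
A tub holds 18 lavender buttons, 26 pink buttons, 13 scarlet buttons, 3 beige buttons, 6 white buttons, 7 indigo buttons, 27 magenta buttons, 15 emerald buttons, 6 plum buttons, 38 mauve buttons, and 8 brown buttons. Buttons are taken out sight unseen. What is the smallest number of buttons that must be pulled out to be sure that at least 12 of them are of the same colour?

The 11 colours are the holes; the buttons drawn are the pigeons.
To avoid 12 of any one colour, the worst case takes at most 11 of each colour, or every button of a colour that has fewer than 11.
That gives 11 + 11 + 11 + 3 + 6 + 7 + 11 + 11 + 6 + 11 + 8 = 96 buttons with no colour reaching 12.
The next button forces some colour to 12, so 96 + 1 = 97.

97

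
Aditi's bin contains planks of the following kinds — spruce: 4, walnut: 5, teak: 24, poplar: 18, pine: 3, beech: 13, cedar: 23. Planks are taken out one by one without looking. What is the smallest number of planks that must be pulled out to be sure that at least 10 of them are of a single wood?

The 7 woods are the holes; the planks drawn are the pigeons.
To avoid 10 of any one wood, the worst case takes at most 9 of each wood, or every plank of a wood that has fewer than 9.
That gives 4 + 5 + 9 + 9 + 3 + 9 + 9 = 48 planks with no wood reaching 10.
The next plank forces some wood to 10, so 48 + 1 = 49.

49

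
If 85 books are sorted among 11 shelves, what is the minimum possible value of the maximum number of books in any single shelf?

The 11 shelves are the holes and the 85 books are the pigeons.
If every shelf held at most 7 books, the total would be at most 11 × 7 = 77, which is less than 85.
So some shelf holds at least ⌈85/11⌉ = 8 books.

8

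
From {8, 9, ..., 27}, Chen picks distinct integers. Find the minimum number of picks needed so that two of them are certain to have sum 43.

15

Two chosen integers sum to 43 exactly when both halves of some pair {x, 43−x} with 16 ≤ x ≤ 43−x ≤ 27 are chosen — 6 such pairs.
The remaining 8 elements (those with no distinct partner in range) can never complete a 43-sum, so the worst case takes all of them and one from each pair: 8 + 6 = 14.
The 15th integer has to be the second member of some pair, so 14 + 1 = 15.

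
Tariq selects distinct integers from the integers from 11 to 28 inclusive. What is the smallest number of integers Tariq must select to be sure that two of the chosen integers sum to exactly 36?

A set avoiding the sum 36 can contain at most one of each pair {x, 36−x}, plus the 4 elements whose complement lies outside the range or equal to its own complement.
The integers 18, …, 28 (11 of them) are such a set: any two sum to at least 18+19 = 37 > 36.
By pigeonhole, any 12th integer completes one of the 7 pairs, so 12 choices force a sum of 36.

12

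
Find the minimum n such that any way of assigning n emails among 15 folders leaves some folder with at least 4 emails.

46

With 45 emails one could put exactly 3 in each of the 15 folders, and no folder would reach 4.
Pigeonhole: one more email must land in a folder that already has 3, giving it 4.
So 15 × 3 + 1 = 46 emails are required.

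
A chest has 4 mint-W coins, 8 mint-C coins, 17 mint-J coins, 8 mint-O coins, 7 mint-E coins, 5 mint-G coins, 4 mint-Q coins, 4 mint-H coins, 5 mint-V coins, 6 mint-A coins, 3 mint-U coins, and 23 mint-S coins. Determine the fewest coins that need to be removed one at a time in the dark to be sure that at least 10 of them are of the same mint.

73

By pigeonhole, the 12 mints are the holes; the coins drawn are the pigeons.
To avoid 10 of any one mint, the worst case takes at most 9 of each mint, or every coin of a mint that has fewer than 9.
That gives 4 + 8 + 9 + 8 + 7 + 5 + 4 + 4 + 5 + 6 + 3 + 9 = 72 coins with no mint reaching 10.
The next coin forces some mint to 10, so 72 + 1 = 73.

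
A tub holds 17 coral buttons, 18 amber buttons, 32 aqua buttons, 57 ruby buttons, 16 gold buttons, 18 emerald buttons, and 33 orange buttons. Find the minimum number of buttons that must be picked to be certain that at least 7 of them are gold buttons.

In the worst case for collecting gold buttons, every non-gold button comes out first.
There are 17 + 18 + 32 + 57 + 18 + 33 = 175 non-gold buttons altogether.
After those, each further button must be gold, so 175 + 7 = 182 draws guarantee 7 gold buttons.

182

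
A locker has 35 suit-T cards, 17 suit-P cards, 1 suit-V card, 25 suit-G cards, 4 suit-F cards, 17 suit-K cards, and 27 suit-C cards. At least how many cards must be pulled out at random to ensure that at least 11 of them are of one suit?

56

By pigeonhole, put each drawn card into a box by suit. The largest draw with every box below 11 takes min(count, 10) from each suit; suits with fewer than 10 contribute all they have.
Σ min(cᵢ, 10) = 10 + 10 + 1 + 10 + 4 + 10 + 10 = 55.
Draw number 55 + 1 = 56 must push one box to 11.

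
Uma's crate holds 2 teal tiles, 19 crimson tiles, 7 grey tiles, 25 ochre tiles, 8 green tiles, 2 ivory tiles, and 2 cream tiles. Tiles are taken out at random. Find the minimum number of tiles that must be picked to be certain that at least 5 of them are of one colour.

Put each drawn tile into a box by colour. The largest draw with every box below 5 takes min(count, 4) from each colour; colours with fewer than 4 contribute all they have.
Σ min(cᵢ, 4) = 2 + 4 + 4 + 4 + 4 + 2 + 2 = 22.
Draw number 22 + 1 = 23 must push one box to 5.

23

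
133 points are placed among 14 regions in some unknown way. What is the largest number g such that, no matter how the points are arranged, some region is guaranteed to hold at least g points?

The 14 regions are the holes and the 133 points are the pigeons.
If every region held at most 9 points, the total would be at most 14 × 9 = 126, which is less than 133.
So some region holds at least ⌈133/14⌉ = 10 points.

10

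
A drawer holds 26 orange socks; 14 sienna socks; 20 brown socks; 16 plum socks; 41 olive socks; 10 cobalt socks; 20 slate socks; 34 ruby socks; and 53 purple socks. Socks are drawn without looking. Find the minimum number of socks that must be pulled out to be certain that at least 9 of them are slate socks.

In the worst case for collecting slate socks, every non-slate sock comes out first.
There are 26 + 14 + 20 + 16 + 41 + 10 + 34 + 53 = 214 non-slate socks altogether.
After those, each further sock must be slate, so 214 + 9 = 223 draws guarantee 9 slate socks.

223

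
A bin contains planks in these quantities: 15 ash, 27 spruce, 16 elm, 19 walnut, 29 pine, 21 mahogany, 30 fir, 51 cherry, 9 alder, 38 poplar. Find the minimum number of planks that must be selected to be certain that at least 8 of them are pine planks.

In the worst case for collecting pine planks, every non-pine plank comes out first.
There are 15 + 27 + 16 + 19 + 21 + 30 + 51 + 9 + 38 = 226 non-pine planks altogether.
After those, each further plank must be pine, so 226 + 8 = 234 draws guarantee 8 pine planks.

234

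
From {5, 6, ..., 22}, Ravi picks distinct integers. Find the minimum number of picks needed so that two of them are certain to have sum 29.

Group the elements by complementary pair {x, 29−x}: {7,22}, {8,21}, {9,20}, …, giving 8 two-element pairs and 2 integers whose partner 29−x falls outside [5,22].
Treating each of those 10 groups as a pigeonhole, one can pick one integer per group — 10 integers — with no two summing to 29.
The 11th integer lands in an occupied pair, forcing a sum of 29.

11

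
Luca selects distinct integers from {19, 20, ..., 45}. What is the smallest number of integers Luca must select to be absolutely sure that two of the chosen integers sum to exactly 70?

Group the elements by complementary pair {x, 70−x}: {25,45}, {26,44}, {27,43}, …, giving 10 two-element pairs, the single value 35 (it cannot pair with itself since the integers are distinct), and 6 integers whose partner 70−x falls outside [19,45].
Treating each of those 17 groups as a pigeonhole, one can pick one integer per group — 17 integers — with no two summing to 70.
The 18th integer lands in an occupied pair, forcing a sum of 70.

18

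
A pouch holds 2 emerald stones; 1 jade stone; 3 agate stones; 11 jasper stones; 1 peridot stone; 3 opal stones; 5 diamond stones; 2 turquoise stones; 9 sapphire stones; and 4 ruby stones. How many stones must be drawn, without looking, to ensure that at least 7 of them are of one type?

By the pigeonhole principle, the 10 types are the holes; the stones drawn are the pigeons.
To avoid 7 of any one type, the worst case takes at most 6 of each type, or every stone of a type that has fewer than 6.
That gives 2 + 1 + 3 + 6 + 1 + 3 + 5 + 2 + 6 + 4 = 33 stones with no type reaching 7.
The next stone forces some type to 7, so 33 + 1 = 34.

34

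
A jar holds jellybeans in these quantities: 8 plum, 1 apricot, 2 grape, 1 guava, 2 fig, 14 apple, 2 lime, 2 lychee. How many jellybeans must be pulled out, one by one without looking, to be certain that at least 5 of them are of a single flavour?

Pigeonhole: the 8 flavours are the holes; the jellybeans drawn are the pigeons.
To avoid 5 of any one flavour, the worst case takes at most 4 of each flavour, or every jellybean of a flavour that has fewer than 4.
That gives 4 + 1 + 2 + 1 + 2 + 4 + 2 + 2 = 18 jellybeans with no flavour reaching 5.
The next jellybean forces some flavour to 5, so 18 + 1 = 19.

19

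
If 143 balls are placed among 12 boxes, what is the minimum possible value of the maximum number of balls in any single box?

12

By pigeonhole, the 12 boxes are the holes and the 143 balls are the pigeons.
If every box held at most 11 balls, the total would be at most 12 × 11 = 132, which is less than 143.
So some box holds at least ⌈143/12⌉ = 12 balls.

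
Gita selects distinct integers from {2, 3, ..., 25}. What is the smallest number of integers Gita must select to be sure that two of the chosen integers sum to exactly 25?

14

Two chosen integers sum to 25 exactly when both halves of some pair {x, 25−x} with 2 ≤ x ≤ 25−x ≤ 23 are chosen — 11 such pairs.
The remaining 2 elements (those with no distinct partner in range) can never complete a 25-sum, so the worst case takes all of them and one from each pair: 2 + 11 = 13.
By the pigeonhole principle, the 14th integer has to be the second member of some pair, so 13 + 1 = 14.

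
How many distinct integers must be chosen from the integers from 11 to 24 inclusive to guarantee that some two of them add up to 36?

Group the elements by complementary pair {x, 36−x}: {12,24}, {13,23}, {14,22}, …, giving 6 two-element pairs, the single value 18 (it cannot pair with itself since the integers are distinct), and 1 integer whose partner 36−x falls outside [11,24].
Pigeonhole: treating each of those 8 groups as a pigeonhole, one can pick one integer per group — 8 integers — with no two summing to 36.
The 9th integer lands in an occupied pair, forcing a sum of 36.

9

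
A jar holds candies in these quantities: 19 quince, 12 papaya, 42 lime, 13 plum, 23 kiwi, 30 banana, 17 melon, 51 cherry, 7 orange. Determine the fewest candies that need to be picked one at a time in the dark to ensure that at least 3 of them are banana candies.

187

In the worst case for collecting banana candies, every non-banana candy comes out first.
There are 19 + 12 + 42 + 13 + 23 + 17 + 51 + 7 = 184 non-banana candies altogether.
After those, each further candy must be banana, so 184 + 3 = 187 draws guarantee 3 banana candies.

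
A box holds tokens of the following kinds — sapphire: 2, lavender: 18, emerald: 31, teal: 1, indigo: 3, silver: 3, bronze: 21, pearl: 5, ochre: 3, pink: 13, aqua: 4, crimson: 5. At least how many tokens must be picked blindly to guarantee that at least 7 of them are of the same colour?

By the pigeonhole principle, the 12 colours are the holes; the tokens drawn are the pigeons.
To avoid 7 of any one colour, the worst case takes at most 6 of each colour, or every token of a colour that has fewer than 6.
That gives 2 + 6 + 6 + 1 + 3 + 3 + 6 + 5 + 3 + 6 + 4 + 5 = 50 tokens with no colour reaching 7.
The next token forces some colour to 7, so 50 + 1 = 51.

51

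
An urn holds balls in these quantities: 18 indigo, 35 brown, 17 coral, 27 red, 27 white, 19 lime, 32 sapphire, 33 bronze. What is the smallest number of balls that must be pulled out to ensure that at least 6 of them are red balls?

In the worst case for collecting red balls, every non-red ball comes out first.
There are 18 + 35 + 17 + 27 + 19 + 32 + 33 = 181 non-red balls altogether.
After those, each further ball must be red, so 181 + 6 = 187 draws guarantee 6 red balls.

187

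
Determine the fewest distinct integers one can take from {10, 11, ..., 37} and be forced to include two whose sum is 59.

Two chosen integers sum to 59 exactly when both halves of some pair {x, 59−x} with 22 ≤ x ≤ 59−x ≤ 37 are chosen — 8 such pairs.
The remaining 12 elements (those with no distinct partner in range) can never complete a 59-sum, so the worst case takes all of them and one from each pair: 12 + 8 = 20.
By the pigeonhole principle, the 21st integer has to be the second member of some pair, so 20 + 1 = 21.

21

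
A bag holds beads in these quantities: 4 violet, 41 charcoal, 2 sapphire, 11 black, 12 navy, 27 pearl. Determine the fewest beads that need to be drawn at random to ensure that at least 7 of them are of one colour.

By the pigeonhole principle, put each drawn bead into a box by colour. The largest draw with every box below 7 takes min(count, 6) from each colour; colours with fewer than 6 contribute all they have.
Σ min(cᵢ, 6) = 4 + 6 + 2 + 6 + 6 + 6 = 30.
Draw number 30 + 1 = 31 must push one box to 7.

31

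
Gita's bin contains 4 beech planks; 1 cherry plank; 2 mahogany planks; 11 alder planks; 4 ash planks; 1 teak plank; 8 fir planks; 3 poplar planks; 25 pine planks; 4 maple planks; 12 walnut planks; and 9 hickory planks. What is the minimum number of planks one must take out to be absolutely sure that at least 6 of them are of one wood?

The 12 woods are the holes; the planks drawn are the pigeons.
To avoid 6 of any one wood, the worst case takes at most 5 of each wood, or every plank of a wood that has fewer than 5.
That gives 4 + 1 + 2 + 5 + 4 + 1 + 5 + 3 + 5 + 4 + 5 + 5 = 44 planks with no wood reaching 6.
The next plank forces some wood to 6, so 44 + 1 = 45.

45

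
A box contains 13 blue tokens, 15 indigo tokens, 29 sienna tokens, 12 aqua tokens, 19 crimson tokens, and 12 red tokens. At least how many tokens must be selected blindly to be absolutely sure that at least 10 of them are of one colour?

55

An adversary could hand out at most 9 tokens per colour: 9 + 9 + 9 + 9 + 9 + 9 = 54 tokens and still no colour has 10.
By pigeonhole, one more token lands in a colour already at 9, so 55 draws are enough and 54 are not.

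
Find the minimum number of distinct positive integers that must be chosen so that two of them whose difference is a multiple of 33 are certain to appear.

34

Integers whose pairwise differences are multiples of 33 are exactly those sharing a remainder mod 33. By pigeonhole, the 33 residue classes mod 33 are the pigeonholes.
With 33 integers one could put 1 in each residue class and have no class reach 2.
The 34th integer pushes some class to 2, so 33·1 + 1 = 34.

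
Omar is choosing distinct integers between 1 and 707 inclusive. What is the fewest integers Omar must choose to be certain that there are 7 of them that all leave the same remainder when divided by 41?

By the pigeonhole principle, the 41 residue classes mod 41 are the pigeonholes.
With 246 integers one could put 6 in each residue class and have no class reach 7.
The 247th integer pushes some class to 7, so 41·6 + 1 = 247.

247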